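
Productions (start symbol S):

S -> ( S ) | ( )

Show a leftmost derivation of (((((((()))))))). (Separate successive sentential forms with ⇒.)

S ⇒ (S)   [S -> ( S )]
(S) ⇒ ((S))   [S -> ( S )]
((S)) ⇒ (((S)))   [S -> ( S )]
(((S))) ⇒ ((((S))))   [S -> ( S )]
((((S)))) ⇒ (((((S)))))   [S -> ( S )]
(((((S))))) ⇒ ((((((S))))))   [S -> ( S )]
((((((S)))))) ⇒ (((((((S)))))))   [S -> ( S )]
(((((((S))))))) ⇒ (((((((())))))))   [S -> ( )]

S⇒(S)⇒((S))⇒(((S)))⇒((((S))))⇒(((((S)))))⇒((((((S))))))⇒(((((((S)))))))⇒(((((((())))))))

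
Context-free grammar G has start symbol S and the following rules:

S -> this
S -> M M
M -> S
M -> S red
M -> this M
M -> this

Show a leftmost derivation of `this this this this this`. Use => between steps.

S => M M => this M M => this S M => this this M => this this this M => this this this S => this this this M M => this this this S M => this this this this M => this this this this this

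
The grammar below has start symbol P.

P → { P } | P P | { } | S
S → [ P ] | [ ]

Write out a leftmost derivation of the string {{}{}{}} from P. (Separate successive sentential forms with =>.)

P => {P}   [P → { P }]
{P} => {PP}   [P → P P]
{PP} => {PPP}   [P → P P]
{PPP} => {{}PP}   [P → { }]
{{}PP} => {{}{}P}   [P → { }]
{{}{}P} => {{}{}{}}   [P → { }]

P=>{P}=>{PP}=>{PPP}=>{{}PP}=>{{}{}P}=>{{}{}{}}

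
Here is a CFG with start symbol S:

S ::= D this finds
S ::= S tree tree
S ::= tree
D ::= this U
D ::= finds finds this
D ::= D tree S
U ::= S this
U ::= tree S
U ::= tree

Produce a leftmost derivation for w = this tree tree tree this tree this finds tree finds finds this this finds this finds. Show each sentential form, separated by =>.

S => D this finds => D tree S this finds => D tree S tree S this finds => this U tree S tree S this finds => this tree S tree S tree S this finds => this tree tree tree S tree S this finds => this tree tree tree D this finds tree S this finds => this tree tree tree this U this finds tree S this finds => this tree tree tree this tree this finds tree S this finds => this tree tree tree this tree this finds tree D this finds this finds => this tree tree tree this tree this finds tree finds finds this this finds this finds

S => D this finds   [S ::= D this finds]
D this finds => D tree S this finds   [D ::= D tree S]
D tree S this finds => D tree S tree S this finds   [D ::= D tree S]
D tree S tree S this finds => this U tree S tree S this finds   [D ::= this U]
this U tree S tree S this finds => this tree S tree S tree S this finds   [U ::= tree S]
this tree S tree S tree S this finds => this tree tree tree S tree S this finds   [S ::= tree]
this tree tree tree S tree S this finds => this tree tree tree D this finds tree S this finds   [S ::= D this finds]
this tree tree tree D this finds tree S this finds => this tree tree tree this U this finds tree S this finds   [D ::= this U]
this tree tree tree this U this finds tree S this finds => this tree tree tree this tree this finds tree S this finds   [U ::= tree]
this tree tree tree this tree this finds tree S this finds => this tree tree tree this tree this finds tree D this finds this finds   [S ::= D this finds]
this tree tree tree this tree this finds tree D this finds this finds => this tree tree tree this tree this finds tree finds finds this this finds this finds   [D ::= finds finds this]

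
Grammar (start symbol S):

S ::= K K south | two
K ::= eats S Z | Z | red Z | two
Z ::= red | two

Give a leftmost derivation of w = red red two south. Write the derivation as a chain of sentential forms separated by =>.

S => K K south   [S ::= K K south]
K K south => red Z K south   [K ::= red Z]
red Z K south => red red K south   [Z ::= red]
red red K south => red red two south   [K ::= two]

S => K K south => red Z K south => red red K south => red red two south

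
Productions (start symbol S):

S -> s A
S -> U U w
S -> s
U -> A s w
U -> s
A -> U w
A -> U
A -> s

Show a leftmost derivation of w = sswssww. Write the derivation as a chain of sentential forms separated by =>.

S => UUw   [S -> U U w]
UUw => AswUw   [U -> A s w]
AswUw => UswUw   [A -> U]
UswUw => sswUw   [U -> s]
sswUw => sswAsww   [U -> A s w]
sswAsww => sswssww   [A -> s]

S => UUw => AswUw => UswUw => sswUw => sswAsww => sswssww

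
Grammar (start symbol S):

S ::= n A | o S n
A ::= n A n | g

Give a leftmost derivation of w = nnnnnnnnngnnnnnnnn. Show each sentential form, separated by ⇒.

S ⇒ nA   [S ::= n A]
nA ⇒ nnAn   [A ::= n A n]
nnAn ⇒ nnnAnn   [A ::= n A n]
nnnAnn ⇒ nnnnAnnn   [A ::= n A n]
nnnnAnnn ⇒ nnnnnAnnnn   [A ::= n A n]
nnnnnAnnnn ⇒ nnnnnnAnnnnn   [A ::= n A n]
nnnnnnAnnnnn ⇒ nnnnnnnAnnnnnn   [A ::= n A n]
nnnnnnnAnnnnnn ⇒ nnnnnnnnAnnnnnnn   [A ::= n A n]
nnnnnnnnAnnnnnnn ⇒ nnnnnnnnnAnnnnnnnn   [A ::= n A n]
nnnnnnnnnAnnnnnnnn ⇒ nnnnnnnnngnnnnnnnn   [A ::= g]

S ⇒ nA ⇒ nnAn ⇒ nnnAnn ⇒ nnnnAnnn ⇒ nnnnnAnnnn ⇒ nnnnnnAnnnnn ⇒ nnnnnnnAnnnnnn ⇒ nnnnnnnnAnnnnnnn ⇒ nnnnnnnnnAnnnnnnnn ⇒ nnnnnnnnngnnnnnnnn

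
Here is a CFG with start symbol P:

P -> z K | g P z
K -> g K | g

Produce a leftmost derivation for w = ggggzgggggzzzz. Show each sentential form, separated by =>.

P => gPz => ggPzz => gggPzzz => ggggPzzzz => ggggzKzzzz => ggggzgKzzzz => ggggzggKzzzz => ggggzgggKzzzz => ggggzggggKzzzz => ggggzgggggzzzz

P => gPz   [P -> g P z]
gPz => ggPzz   [P -> g P z]
ggPzz => gggPzzz   [P -> g P z]
gggPzzz => ggggPzzzz   [P -> g P z]
ggggPzzzz => ggggzKzzzz   [P -> z K]
ggggzKzzzz => ggggzgKzzzz   [K -> g K]
ggggzgKzzzz => ggggzggKzzzz   [K -> g K]
ggggzggKzzzz => ggggzgggKzzzz   [K -> g K]
ggggzgggKzzzz => ggggzggggKzzzz   [K -> g K]
ggggzggggKzzzz => ggggzgggggzzzz   [K -> g]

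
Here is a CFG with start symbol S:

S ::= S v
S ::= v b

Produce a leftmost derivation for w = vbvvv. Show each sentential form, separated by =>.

S => Sv => Svv => Svvv => vbvvv

S => Sv   [S ::= S v]
Sv => Svv   [S ::= S v]
Svv => Svvv   [S ::= S v]
Svvv => vbvvv   [S ::= v b]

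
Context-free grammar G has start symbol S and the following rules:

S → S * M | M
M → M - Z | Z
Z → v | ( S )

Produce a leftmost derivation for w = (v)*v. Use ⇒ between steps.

S⇒S*M⇒M*M⇒Z*M⇒(S)*M⇒(M)*M⇒(Z)*M⇒(v)*M⇒(v)*Z⇒(v)*v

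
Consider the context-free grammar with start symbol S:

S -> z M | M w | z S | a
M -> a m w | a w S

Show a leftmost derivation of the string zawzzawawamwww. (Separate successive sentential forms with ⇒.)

S ⇒ zM ⇒ zawS ⇒ zawzS ⇒ zawzzM ⇒ zawzzawS ⇒ zawzzawMw ⇒ zawzzawawSw ⇒ zawzzawawMww ⇒ zawzzawawamwww

S ⇒ zM   [S -> z M]
zM ⇒ zawS   [M -> a w S]
zawS ⇒ zawzS   [S -> z S]
zawzS ⇒ zawzzM   [S -> z M]
zawzzM ⇒ zawzzawS   [M -> a w S]
zawzzawS ⇒ zawzzawMw   [S -> M w]
zawzzawMw ⇒ zawzzawawSw   [M -> a w S]
zawzzawawSw ⇒ zawzzawawMww   [S -> M w]
zawzzawawMww ⇒ zawzzawawamwww   [M -> a m w]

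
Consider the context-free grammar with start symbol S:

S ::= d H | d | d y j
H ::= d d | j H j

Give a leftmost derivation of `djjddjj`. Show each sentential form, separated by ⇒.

S⇒dH⇒djHj⇒djjHjj⇒djjddjj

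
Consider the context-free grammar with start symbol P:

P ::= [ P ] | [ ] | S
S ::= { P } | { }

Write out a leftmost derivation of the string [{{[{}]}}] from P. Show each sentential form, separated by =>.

P => [P] => [S] => [{P}] => [{S}] => [{{P}}] => [{{[P]}}] => [{{[S]}}] => [{{[{}]}}]

P => [P]   [P ::= [ P ]]
[P] => [S]   [P ::= S]
[S] => [{P}]   [S ::= { P }]
[{P}] => [{S}]   [P ::= S]
[{S}] => [{{P}}]   [S ::= { P }]
[{{P}}] => [{{[P]}}]   [P ::= [ P ]]
[{{[P]}}] => [{{[S]}}]   [P ::= S]
[{{[S]}}] => [{{[{}]}}]   [S ::= { }]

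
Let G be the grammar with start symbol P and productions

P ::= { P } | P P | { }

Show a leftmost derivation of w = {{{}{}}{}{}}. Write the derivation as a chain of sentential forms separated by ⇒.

P ⇒ {P}   [P ::= { P }]
{P} ⇒ {PP}   [P ::= P P]
{PP} ⇒ {PPP}   [P ::= P P]
{PPP} ⇒ {{P}PP}   [P ::= { P }]
{{P}PP} ⇒ {{PP}PP}   [P ::= P P]
{{PP}PP} ⇒ {{{}P}PP}   [P ::= { }]
{{{}P}PP} ⇒ {{{}{}}PP}   [P ::= { }]
{{{}{}}PP} ⇒ {{{}{}}{}P}   [P ::= { }]
{{{}{}}{}P} ⇒ {{{}{}}{}{}}   [P ::= { }]

P⇒{P}⇒{PP}⇒{PPP}⇒{{P}PP}⇒{{PP}PP}⇒{{{}P}PP}⇒{{{}{}}PP}⇒{{{}{}}{}P}⇒{{{}{}}{}{}}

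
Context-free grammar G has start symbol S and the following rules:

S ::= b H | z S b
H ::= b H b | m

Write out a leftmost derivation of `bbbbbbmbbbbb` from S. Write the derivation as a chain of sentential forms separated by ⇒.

S⇒bH⇒bbHb⇒bbbHbb⇒bbbbHbbb⇒bbbbbHbbbb⇒bbbbbbHbbbbb⇒bbbbbbmbbbbb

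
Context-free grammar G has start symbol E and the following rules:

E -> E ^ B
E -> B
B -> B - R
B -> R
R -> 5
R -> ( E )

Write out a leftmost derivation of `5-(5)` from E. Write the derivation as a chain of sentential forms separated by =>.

E => B   [E -> B]
B => B-R   [B -> B - R]
B-R => R-R   [B -> R]
R-R => 5-R   [R -> 5]
5-R => 5-(E)   [R -> ( E )]
5-(E) => 5-(B)   [E -> B]
5-(B) => 5-(R)   [B -> R]
5-(R) => 5-(5)   [R -> 5]

E=>B=>B-R=>R-R=>5-R=>5-(E)=>5-(B)=>5-(R)=>5-(5)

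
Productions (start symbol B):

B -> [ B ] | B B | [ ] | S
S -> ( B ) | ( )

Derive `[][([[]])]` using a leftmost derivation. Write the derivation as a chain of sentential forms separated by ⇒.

B ⇒ BB ⇒ []B ⇒ [][B] ⇒ [][S] ⇒ [][(B)] ⇒ [][([B])] ⇒ [][([[]])]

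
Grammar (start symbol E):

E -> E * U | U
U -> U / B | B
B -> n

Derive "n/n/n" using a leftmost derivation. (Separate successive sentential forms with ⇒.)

E⇒U⇒U/B⇒U/B/B⇒B/B/B⇒n/B/B⇒n/n/B⇒n/n/n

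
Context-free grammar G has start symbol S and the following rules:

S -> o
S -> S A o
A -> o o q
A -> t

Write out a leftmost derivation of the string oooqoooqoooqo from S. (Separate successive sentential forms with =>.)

S => SAo => SAoAo => SAoAoAo => oAoAoAo => oooqoAoAo => oooqoooqoAo => oooqoooqoooqo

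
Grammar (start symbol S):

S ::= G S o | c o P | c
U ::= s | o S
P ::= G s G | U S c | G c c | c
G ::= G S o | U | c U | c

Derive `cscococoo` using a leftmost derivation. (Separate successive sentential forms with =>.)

S=>GSo=>cSo=>cGSoo=>cGSoSoo=>cUSoSoo=>csSoSoo=>cscoPoSoo=>cscocoSoo=>cscococoo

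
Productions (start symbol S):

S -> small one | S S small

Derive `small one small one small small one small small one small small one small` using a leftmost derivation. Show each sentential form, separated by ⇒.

S ⇒ S S small   [S -> S S small]
S S small ⇒ S S small S small   [S -> S S small]
S S small S small ⇒ S S small S small S small   [S -> S S small]
S S small S small S small ⇒ S S small S small S small S small   [S -> S S small]
S S small S small S small S small ⇒ small one S small S small S small S small   [S -> small one]
small one S small S small S small S small ⇒ small one small one small S small S small S small   [S -> small one]
small one small one small S small S small S small ⇒ small one small one small small one small S small S small   [S -> small one]
small one small one small small one small S small S small ⇒ small one small one small small one small small one small S small   [S -> small one]
small one small one small small one small small one small S small ⇒ small one small one small small one small small one small small one small   [S -> small one]

S ⇒ S S small ⇒ S S small S small ⇒ S S small S small S small ⇒ S S small S small S small S small ⇒ small one S small S small S small S small ⇒ small one small one small S small S small S small ⇒ small one small one small small one small S small S small ⇒ small one small one small small one small small one small S small ⇒ small one small one small small one small small one small small one small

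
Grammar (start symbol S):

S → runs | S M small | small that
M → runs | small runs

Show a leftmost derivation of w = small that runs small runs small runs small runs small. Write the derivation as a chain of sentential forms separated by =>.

S => S M small => S M small M small => S M small M small M small => S M small M small M small M small => small that M small M small M small M small => small that runs small M small M small M small => small that runs small runs small M small M small => small that runs small runs small runs small M small => small that runs small runs small runs small runs small

S => S M small   [S → S M small]
S M small => S M small M small   [S → S M small]
S M small M small => S M small M small M small   [S → S M small]
S M small M small M small => S M small M small M small M small   [S → S M small]
S M small M small M small M small => small that M small M small M small M small   [S → small that]
small that M small M small M small M small => small that runs small M small M small M small   [M → runs]
small that runs small M small M small M small => small that runs small runs small M small M small   [M → runs]
small that runs small runs small M small M small => small that runs small runs small runs small M small   [M → runs]
small that runs small runs small runs small M small => small that runs small runs small runs small runs small   [M → runs]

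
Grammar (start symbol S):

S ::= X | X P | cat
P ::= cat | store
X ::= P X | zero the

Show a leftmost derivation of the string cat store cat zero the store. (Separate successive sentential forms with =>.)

S => X P => P X P => cat X P => cat P X P => cat store X P => cat store P X P => cat store cat X P => cat store cat zero the P => cat store cat zero the store

S => X P   [S ::= X P]
X P => P X P   [X ::= P X]
P X P => cat X P   [P ::= cat]
cat X P => cat P X P   [X ::= P X]
cat P X P => cat store X P   [P ::= store]
cat store X P => cat store P X P   [X ::= P X]
cat store P X P => cat store cat X P   [P ::= cat]
cat store cat X P => cat store cat zero the P   [X ::= zero the]
cat store cat zero the P => cat store cat zero the store   [P ::= store]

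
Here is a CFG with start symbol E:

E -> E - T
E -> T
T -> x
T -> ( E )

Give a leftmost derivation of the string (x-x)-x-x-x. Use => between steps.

E=>E-T=>E-T-T=>E-T-T-T=>T-T-T-T=>(E)-T-T-T=>(E-T)-T-T-T=>(T-T)-T-T-T=>(x-T)-T-T-T=>(x-x)-T-T-T=>(x-x)-x-T-T=>(x-x)-x-x-T=>(x-x)-x-x-x

E => E-T   [E -> E - T]
E-T => E-T-T   [E -> E - T]
E-T-T => E-T-T-T   [E -> E - T]
E-T-T-T => T-T-T-T   [E -> T]
T-T-T-T => (E)-T-T-T   [T -> ( E )]
(E)-T-T-T => (E-T)-T-T-T   [E -> E - T]
(E-T)-T-T-T => (T-T)-T-T-T   [E -> T]
(T-T)-T-T-T => (x-T)-T-T-T   [T -> x]
(x-T)-T-T-T => (x-x)-T-T-T   [T -> x]
(x-x)-T-T-T => (x-x)-x-T-T   [T -> x]
(x-x)-x-T-T => (x-x)-x-x-T   [T -> x]
(x-x)-x-x-T => (x-x)-x-x-x   [T -> x]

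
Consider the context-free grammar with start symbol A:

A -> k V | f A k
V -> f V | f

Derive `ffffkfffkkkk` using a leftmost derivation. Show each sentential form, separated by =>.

A => fAk => ffAkk => fffAkkk => ffffAkkkk => ffffkVkkkk => ffffkfVkkkk => ffffkffVkkkk => ffffkfffkkkk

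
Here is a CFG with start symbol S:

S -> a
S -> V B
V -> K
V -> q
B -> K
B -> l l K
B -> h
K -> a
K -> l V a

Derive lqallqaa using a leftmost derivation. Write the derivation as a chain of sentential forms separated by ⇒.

S ⇒ VB   [S -> V B]
VB ⇒ KB   [V -> K]
KB ⇒ lVaB   [K -> l V a]
lVaB ⇒ lqaB   [V -> q]
lqaB ⇒ lqaK   [B -> K]
lqaK ⇒ lqalVa   [K -> l V a]
lqalVa ⇒ lqalKa   [V -> K]
lqalKa ⇒ lqallVaa   [K -> l V a]
lqallVaa ⇒ lqallqaa   [V -> q]

S ⇒ VB ⇒ KB ⇒ lVaB ⇒ lqaB ⇒ lqaK ⇒ lqalVa ⇒ lqalKa ⇒ lqallVaa ⇒ lqallqaa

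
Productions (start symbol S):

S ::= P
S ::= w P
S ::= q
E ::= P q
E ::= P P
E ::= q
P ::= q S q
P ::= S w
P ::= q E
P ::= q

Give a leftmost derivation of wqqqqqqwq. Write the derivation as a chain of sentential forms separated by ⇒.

S ⇒ wP ⇒ wqE ⇒ wqPP ⇒ wqSwP ⇒ wqPwP ⇒ wqqSqwP ⇒ wqqPqwP ⇒ wqqqSqqwP ⇒ wqqqqqqwP ⇒ wqqqqqqwq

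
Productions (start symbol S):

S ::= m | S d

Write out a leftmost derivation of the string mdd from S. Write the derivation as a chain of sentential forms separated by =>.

S=>Sd=>Sdd=>mdd

S => Sd   [S ::= S d]
Sd => Sdd   [S ::= S d]
Sdd => mdd   [S ::= m]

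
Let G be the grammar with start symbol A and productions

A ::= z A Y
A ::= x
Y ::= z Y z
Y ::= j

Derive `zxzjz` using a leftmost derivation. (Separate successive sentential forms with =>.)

A => zAY => zxY => zxzYz => zxzjz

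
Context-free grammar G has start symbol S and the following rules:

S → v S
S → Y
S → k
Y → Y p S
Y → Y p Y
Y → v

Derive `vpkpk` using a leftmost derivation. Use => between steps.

S => Y => YpS => YpSpS => vpSpS => vpkpS => vpkpk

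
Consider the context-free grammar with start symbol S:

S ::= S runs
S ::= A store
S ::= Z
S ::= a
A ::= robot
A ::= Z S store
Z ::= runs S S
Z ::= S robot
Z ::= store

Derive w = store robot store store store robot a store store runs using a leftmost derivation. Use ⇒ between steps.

S ⇒ S runs   [S ::= S runs]
S runs ⇒ A store runs   [S ::= A store]
A store runs ⇒ Z S store store runs   [A ::= Z S store]
Z S store store runs ⇒ S robot S store store runs   [Z ::= S robot]
S robot S store store runs ⇒ A store robot S store store runs   [S ::= A store]
A store robot S store store runs ⇒ Z S store store robot S store store runs   [A ::= Z S store]
Z S store store robot S store store runs ⇒ store S store store robot S store store runs   [Z ::= store]
store S store store robot S store store runs ⇒ store A store store store robot S store store runs   [S ::= A store]
store A store store store robot S store store runs ⇒ store robot store store store robot S store store runs   [A ::= robot]
store robot store store store robot S store store runs ⇒ store robot store store store robot a store store runs   [S ::= a]

S ⇒ S runs ⇒ A store runs ⇒ Z S store store runs ⇒ S robot S store store runs ⇒ A store robot S store store runs ⇒ Z S store store robot S store store runs ⇒ store S store store robot S store store runs ⇒ store A store store store robot S store store runs ⇒ store robot store store store robot S store store runs ⇒ store robot store store store robot a store store runs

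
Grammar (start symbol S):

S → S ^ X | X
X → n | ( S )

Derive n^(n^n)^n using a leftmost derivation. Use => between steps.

S => S^X => S^X^X => X^X^X => n^X^X => n^(S)^X => n^(S^X)^X => n^(X^X)^X => n^(n^X)^X => n^(n^n)^X => n^(n^n)^n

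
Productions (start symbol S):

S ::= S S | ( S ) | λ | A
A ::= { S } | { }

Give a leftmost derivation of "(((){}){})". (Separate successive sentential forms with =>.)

S => (S)   [S ::= ( S )]
(S) => (SS)   [S ::= S S]
(SS) => ((S)S)   [S ::= ( S )]
((S)S) => ((SS)S)   [S ::= S S]
((SS)S) => ((SSS)S)   [S ::= S S]
((SSS)S) => (((S)SS)S)   [S ::= ( S )]
(((S)SS)S) => ((()SS)S)   [S ::= λ]
((()SS)S) => ((()AS)S)   [S ::= A]
((()AS)S) => (((){S}S)S)   [A ::= { S }]
(((){S}S)S) => (((){}S)S)   [S ::= λ]
(((){}S)S) => (((){})S)   [S ::= λ]
(((){})S) => (((){})A)   [S ::= A]
(((){})A) => (((){}){})   [A ::= { }]

S => (S) => (SS) => ((S)S) => ((SS)S) => ((SSS)S) => (((S)SS)S) => ((()SS)S) => ((()AS)S) => (((){S}S)S) => (((){}S)S) => (((){})S) => (((){})A) => (((){}){})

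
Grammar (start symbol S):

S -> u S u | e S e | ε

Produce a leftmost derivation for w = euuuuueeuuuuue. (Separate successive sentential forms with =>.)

S=>eSe=>euSue=>euuSuue=>euuuSuuue=>euuuuSuuuue=>euuuuuSuuuuue=>euuuuueSeuuuuue=>euuuuueeuuuuue

S => eSe   [S -> e S e]
eSe => euSue   [S -> u S u]
euSue => euuSuue   [S -> u S u]
euuSuue => euuuSuuue   [S -> u S u]
euuuSuuue => euuuuSuuuue   [S -> u S u]
euuuuSuuuue => euuuuuSuuuuue   [S -> u S u]
euuuuuSuuuuue => euuuuueSeuuuuue   [S -> e S e]
euuuuueSeuuuuue => euuuuueeuuuuue   [S -> ε]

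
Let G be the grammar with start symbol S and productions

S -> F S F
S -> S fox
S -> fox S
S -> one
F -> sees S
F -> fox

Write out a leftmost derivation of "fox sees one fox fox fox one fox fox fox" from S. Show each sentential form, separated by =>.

S => S fox   [S -> S fox]
S fox => F S F fox   [S -> F S F]
F S F fox => fox S F fox   [F -> fox]
fox S F fox => fox F S F F fox   [S -> F S F]
fox F S F F fox => fox sees S S F F fox   [F -> sees S]
fox sees S S F F fox => fox sees S fox S F F fox   [S -> S fox]
fox sees S fox S F F fox => fox sees one fox S F F fox   [S -> one]
fox sees one fox S F F fox => fox sees one fox fox S F F fox   [S -> fox S]
fox sees one fox fox S F F fox => fox sees one fox fox fox S F F fox   [S -> fox S]
fox sees one fox fox fox S F F fox => fox sees one fox fox fox one F F fox   [S -> one]
fox sees one fox fox fox one F F fox => fox sees one fox fox fox one fox F fox   [F -> fox]
fox sees one fox fox fox one fox F fox => fox sees one fox fox fox one fox fox fox   [F -> fox]

S => S fox => F S F fox => fox S F fox => fox F S F F fox => fox sees S S F F fox => fox sees S fox S F F fox => fox sees one fox S F F fox => fox sees one fox fox S F F fox => fox sees one fox fox fox S F F fox => fox sees one fox fox fox one F F fox => fox sees one fox fox fox one fox F fox => fox sees one fox fox fox one fox fox fox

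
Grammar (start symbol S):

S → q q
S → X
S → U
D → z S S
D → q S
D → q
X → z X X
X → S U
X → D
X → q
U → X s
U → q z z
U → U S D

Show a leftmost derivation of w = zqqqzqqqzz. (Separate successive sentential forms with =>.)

S => X   [S → X]
X => zXX   [X → z X X]
zXX => zDX   [X → D]
zDX => zqSX   [D → q S]
zqSX => zqqqX   [S → q q]
zqqqX => zqqqzXX   [X → z X X]
zqqqzXX => zqqqzDX   [X → D]
zqqqzDX => zqqqzqX   [D → q]
zqqqzqX => zqqqzqD   [X → D]
zqqqzqD => zqqqzqqS   [D → q S]
zqqqzqqS => zqqqzqqU   [S → U]
zqqqzqqU => zqqqzqqqzz   [U → q z z]

S => X => zXX => zDX => zqSX => zqqqX => zqqqzXX => zqqqzDX => zqqqzqX => zqqqzqD => zqqqzqqS => zqqqzqqU => zqqqzqqqzz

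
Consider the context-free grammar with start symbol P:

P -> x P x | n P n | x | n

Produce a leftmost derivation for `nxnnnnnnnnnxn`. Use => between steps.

P => nPn => nxPxn => nxnPnxn => nxnnPnnxn => nxnnnPnnnxn => nxnnnnPnnnnxn => nxnnnnnnnnnxn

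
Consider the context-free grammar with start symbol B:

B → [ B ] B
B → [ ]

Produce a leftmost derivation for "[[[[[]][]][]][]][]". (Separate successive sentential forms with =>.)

B => [B]B => [[B]B]B => [[[B]B]B]B => [[[[B]B]B]B]B => [[[[[]]B]B]B]B => [[[[[]][]]B]B]B => [[[[[]][]][]]B]B => [[[[[]][]][]][]]B => [[[[[]][]][]][]][]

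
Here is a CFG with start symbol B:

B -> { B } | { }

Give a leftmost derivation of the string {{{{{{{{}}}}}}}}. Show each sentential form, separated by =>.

B => {B}   [B -> { B }]
{B} => {{B}}   [B -> { B }]
{{B}} => {{{B}}}   [B -> { B }]
{{{B}}} => {{{{B}}}}   [B -> { B }]
{{{{B}}}} => {{{{{B}}}}}   [B -> { B }]
{{{{{B}}}}} => {{{{{{B}}}}}}   [B -> { B }]
{{{{{{B}}}}}} => {{{{{{{B}}}}}}}   [B -> { B }]
{{{{{{{B}}}}}}} => {{{{{{{{}}}}}}}}   [B -> { }]

B => {B} => {{B}} => {{{B}}} => {{{{B}}}} => {{{{{B}}}}} => {{{{{{B}}}}}} => {{{{{{{B}}}}}}} => {{{{{{{{}}}}}}}}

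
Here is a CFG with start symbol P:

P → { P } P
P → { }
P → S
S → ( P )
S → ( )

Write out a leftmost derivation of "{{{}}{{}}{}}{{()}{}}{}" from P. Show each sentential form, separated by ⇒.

P ⇒ {P}P   [P → { P } P]
{P}P ⇒ {{P}P}P   [P → { P } P]
{{P}P}P ⇒ {{{}}P}P   [P → { }]
{{{}}P}P ⇒ {{{}}{P}P}P   [P → { P } P]
{{{}}{P}P}P ⇒ {{{}}{{}}P}P   [P → { }]
{{{}}{{}}P}P ⇒ {{{}}{{}}{}}P   [P → { }]
{{{}}{{}}{}}P ⇒ {{{}}{{}}{}}{P}P   [P → { P } P]
{{{}}{{}}{}}{P}P ⇒ {{{}}{{}}{}}{{P}P}P   [P → { P } P]
{{{}}{{}}{}}{{P}P}P ⇒ {{{}}{{}}{}}{{S}P}P   [P → S]
{{{}}{{}}{}}{{S}P}P ⇒ {{{}}{{}}{}}{{()}P}P   [S → ( )]
{{{}}{{}}{}}{{()}P}P ⇒ {{{}}{{}}{}}{{()}{}}P   [P → { }]
{{{}}{{}}{}}{{()}{}}P ⇒ {{{}}{{}}{}}{{()}{}}{}   [P → { }]

P ⇒ {P}P ⇒ {{P}P}P ⇒ {{{}}P}P ⇒ {{{}}{P}P}P ⇒ {{{}}{{}}P}P ⇒ {{{}}{{}}{}}P ⇒ {{{}}{{}}{}}{P}P ⇒ {{{}}{{}}{}}{{P}P}P ⇒ {{{}}{{}}{}}{{S}P}P ⇒ {{{}}{{}}{}}{{()}P}P ⇒ {{{}}{{}}{}}{{()}{}}P ⇒ {{{}}{{}}{}}{{()}{}}{}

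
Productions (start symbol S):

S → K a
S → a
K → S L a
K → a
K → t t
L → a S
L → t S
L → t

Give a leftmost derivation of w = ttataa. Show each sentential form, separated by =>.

S=>Ka=>SLaa=>KaLaa=>ttaLaa=>ttataa

S => Ka   [S → K a]
Ka => SLaa   [K → S L a]
SLaa => KaLaa   [S → K a]
KaLaa => ttaLaa   [K → t t]
ttaLaa => ttataa   [L → t]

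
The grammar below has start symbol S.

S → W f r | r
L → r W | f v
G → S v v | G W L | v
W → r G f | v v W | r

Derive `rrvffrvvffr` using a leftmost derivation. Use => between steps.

S => Wfr => rGffr => rSvvffr => rWfrvvffr => rrGffrvvffr => rrvffrvvffr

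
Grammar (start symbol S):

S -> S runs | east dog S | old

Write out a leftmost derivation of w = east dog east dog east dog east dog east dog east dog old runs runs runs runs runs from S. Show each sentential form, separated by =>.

S => east dog S   [S -> east dog S]
east dog S => east dog east dog S   [S -> east dog S]
east dog east dog S => east dog east dog east dog S   [S -> east dog S]
east dog east dog east dog S => east dog east dog east dog S runs   [S -> S runs]
east dog east dog east dog S runs => east dog east dog east dog S runs runs   [S -> S runs]
east dog east dog east dog S runs runs => east dog east dog east dog S runs runs runs   [S -> S runs]
east dog east dog east dog S runs runs runs => east dog east dog east dog S runs runs runs runs   [S -> S runs]
east dog east dog east dog S runs runs runs runs => east dog east dog east dog east dog S runs runs runs runs   [S -> east dog S]
east dog east dog east dog east dog S runs runs runs runs => east dog east dog east dog east dog east dog S runs runs runs runs   [S -> east dog S]
east dog east dog east dog east dog east dog S runs runs runs runs => east dog east dog east dog east dog east dog S runs runs runs runs runs   [S -> S runs]
east dog east dog east dog east dog east dog S runs runs runs runs runs => east dog east dog east dog east dog east dog east dog S runs runs runs runs runs   [S -> east dog S]
east dog east dog east dog east dog east dog east dog S runs runs runs runs runs => east dog east dog east dog east dog east dog east dog old runs runs runs runs runs   [S -> old]

S => east dog S => east dog east dog S => east dog east dog east dog S => east dog east dog east dog S runs => east dog east dog east dog S runs runs => east dog east dog east dog S runs runs runs => east dog east dog east dog S runs runs runs runs => east dog east dog east dog east dog S runs runs runs runs => east dog east dog east dog east dog east dog S runs runs runs runs => east dog east dog east dog east dog east dog S runs runs runs runs runs => east dog east dog east dog east dog east dog east dog S runs runs runs runs runs => east dog east dog east dog east dog east dog east dog old runs runs runs runs runs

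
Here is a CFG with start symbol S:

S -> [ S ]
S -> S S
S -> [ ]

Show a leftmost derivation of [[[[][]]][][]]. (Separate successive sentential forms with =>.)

S => [S]   [S -> [ S ]]
[S] => [SS]   [S -> S S]
[SS] => [SSS]   [S -> S S]
[SSS] => [[S]SS]   [S -> [ S ]]
[[S]SS] => [[[S]]SS]   [S -> [ S ]]
[[[S]]SS] => [[[SS]]SS]   [S -> S S]
[[[SS]]SS] => [[[[]S]]SS]   [S -> [ ]]
[[[[]S]]SS] => [[[[][]]]SS]   [S -> [ ]]
[[[[][]]]SS] => [[[[][]]][]S]   [S -> [ ]]
[[[[][]]][]S] => [[[[][]]][][]]   [S -> [ ]]

S=>[S]=>[SS]=>[SSS]=>[[S]SS]=>[[[S]]SS]=>[[[SS]]SS]=>[[[[]S]]SS]=>[[[[][]]]SS]=>[[[[][]]][]S]=>[[[[][]]][][]]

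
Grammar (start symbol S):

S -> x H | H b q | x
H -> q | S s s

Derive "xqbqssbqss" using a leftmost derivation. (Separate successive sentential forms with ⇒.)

S ⇒ xH ⇒ xSss ⇒ xHbqss ⇒ xSssbqss ⇒ xHbqssbqss ⇒ xqbqssbqss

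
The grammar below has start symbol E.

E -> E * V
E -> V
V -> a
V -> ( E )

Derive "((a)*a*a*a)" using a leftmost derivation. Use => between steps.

E => V => (E) => (E*V) => (E*V*V) => (E*V*V*V) => (V*V*V*V) => ((E)*V*V*V) => ((V)*V*V*V) => ((a)*V*V*V) => ((a)*a*V*V) => ((a)*a*a*V) => ((a)*a*a*a)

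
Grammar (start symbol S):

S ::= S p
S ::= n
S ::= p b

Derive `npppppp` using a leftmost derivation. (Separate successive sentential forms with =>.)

S => Sp   [S ::= S p]
Sp => Spp   [S ::= S p]
Spp => Sppp   [S ::= S p]
Sppp => Spppp   [S ::= S p]
Spppp => Sppppp   [S ::= S p]
Sppppp => Spppppp   [S ::= S p]
Spppppp => npppppp   [S ::= n]

S => Sp => Spp => Sppp => Spppp => Sppppp => Spppppp => npppppp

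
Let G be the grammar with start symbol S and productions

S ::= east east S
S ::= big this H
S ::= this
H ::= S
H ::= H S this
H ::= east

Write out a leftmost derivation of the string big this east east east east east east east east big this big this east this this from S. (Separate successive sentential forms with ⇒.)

S ⇒ big this H ⇒ big this S ⇒ big this east east S ⇒ big this east east east east S ⇒ big this east east east east east east S ⇒ big this east east east east east east east east S ⇒ big this east east east east east east east east big this H ⇒ big this east east east east east east east east big this H S this ⇒ big this east east east east east east east east big this S S this ⇒ big this east east east east east east east east big this big this H S this ⇒ big this east east east east east east east east big this big this east S this ⇒ big this east east east east east east east east big this big this east this this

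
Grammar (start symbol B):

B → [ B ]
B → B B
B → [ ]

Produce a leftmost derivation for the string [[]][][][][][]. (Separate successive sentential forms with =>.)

B => BB => [B]B => [[]]B => [[]]BB => [[]]BBB => [[]]BBBB => [[]]BBBBB => [[]][]BBBB => [[]][][]BBB => [[]][][][]BB => [[]][][][][]B => [[]][][][][][]

B => BB   [B → B B]
BB => [B]B   [B → [ B ]]
[B]B => [[]]B   [B → [ ]]
[[]]B => [[]]BB   [B → B B]
[[]]BB => [[]]BBB   [B → B B]
[[]]BBB => [[]]BBBB   [B → B B]
[[]]BBBB => [[]]BBBBB   [B → B B]
[[]]BBBBB => [[]][]BBBB   [B → [ ]]
[[]][]BBBB => [[]][][]BBB   [B → [ ]]
[[]][][]BBB => [[]][][][]BB   [B → [ ]]
[[]][][][]BB => [[]][][][][]B   [B → [ ]]
[[]][][][][]B => [[]][][][][][]   [B → [ ]]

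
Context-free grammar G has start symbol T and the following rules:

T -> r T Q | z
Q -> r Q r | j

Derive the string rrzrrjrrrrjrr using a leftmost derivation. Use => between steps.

T => rTQ   [T -> r T Q]
rTQ => rrTQQ   [T -> r T Q]
rrTQQ => rrzQQ   [T -> z]
rrzQQ => rrzrQrQ   [Q -> r Q r]
rrzrQrQ => rrzrrQrrQ   [Q -> r Q r]
rrzrrQrrQ => rrzrrjrrQ   [Q -> j]
rrzrrjrrQ => rrzrrjrrrQr   [Q -> r Q r]
rrzrrjrrrQr => rrzrrjrrrrQrr   [Q -> r Q r]
rrzrrjrrrrQrr => rrzrrjrrrrjrr   [Q -> j]

T=>rTQ=>rrTQQ=>rrzQQ=>rrzrQrQ=>rrzrrQrrQ=>rrzrrjrrQ=>rrzrrjrrrQr=>rrzrrjrrrrQrr=>rrzrrjrrrrjrr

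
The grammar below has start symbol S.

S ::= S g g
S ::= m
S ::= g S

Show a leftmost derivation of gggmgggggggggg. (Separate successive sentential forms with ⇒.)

S ⇒ Sgg ⇒ Sgggg ⇒ gSgggg ⇒ ggSgggg ⇒ ggSgggggg ⇒ ggSgggggggg ⇒ ggSgggggggggg ⇒ gggSgggggggggg ⇒ gggmgggggggggg

S ⇒ Sgg   [S ::= S g g]
Sgg ⇒ Sgggg   [S ::= S g g]
Sgggg ⇒ gSgggg   [S ::= g S]
gSgggg ⇒ ggSgggg   [S ::= g S]
ggSgggg ⇒ ggSgggggg   [S ::= S g g]
ggSgggggg ⇒ ggSgggggggg   [S ::= S g g]
ggSgggggggg ⇒ ggSgggggggggg   [S ::= S g g]
ggSgggggggggg ⇒ gggSgggggggggg   [S ::= g S]
gggSgggggggggg ⇒ gggmgggggggggg   [S ::= m]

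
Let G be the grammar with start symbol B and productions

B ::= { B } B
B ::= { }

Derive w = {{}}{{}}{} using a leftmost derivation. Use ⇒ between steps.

B ⇒ {B}B ⇒ {{}}B ⇒ {{}}{B}B ⇒ {{}}{{}}B ⇒ {{}}{{}}{}

B ⇒ {B}B   [B ::= { B } B]
{B}B ⇒ {{}}B   [B ::= { }]
{{}}B ⇒ {{}}{B}B   [B ::= { B } B]
{{}}{B}B ⇒ {{}}{{}}B   [B ::= { }]
{{}}{{}}B ⇒ {{}}{{}}{}   [B ::= { }]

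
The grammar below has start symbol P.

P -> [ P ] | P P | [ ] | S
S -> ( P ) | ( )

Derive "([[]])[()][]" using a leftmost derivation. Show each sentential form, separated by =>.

P => PP => SP => (P)P => ([P])P => ([[]])P => ([[]])PP => ([[]])[P]P => ([[]])[S]P => ([[]])[()]P => ([[]])[()][]

P => PP   [P -> P P]
PP => SP   [P -> S]
SP => (P)P   [S -> ( P )]
(P)P => ([P])P   [P -> [ P ]]
([P])P => ([[]])P   [P -> [ ]]
([[]])P => ([[]])PP   [P -> P P]
([[]])PP => ([[]])[P]P   [P -> [ P ]]
([[]])[P]P => ([[]])[S]P   [P -> S]
([[]])[S]P => ([[]])[()]P   [S -> ( )]
([[]])[()]P => ([[]])[()][]   [P -> [ ]]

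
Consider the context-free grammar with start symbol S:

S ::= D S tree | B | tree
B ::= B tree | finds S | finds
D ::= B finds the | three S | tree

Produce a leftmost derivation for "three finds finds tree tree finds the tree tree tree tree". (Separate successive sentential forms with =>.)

S => D S tree => three S S tree => three D S tree S tree => three B finds the S tree S tree => three B tree finds the S tree S tree => three finds S tree finds the S tree S tree => three finds B tree finds the S tree S tree => three finds B tree tree finds the S tree S tree => three finds finds tree tree finds the S tree S tree => three finds finds tree tree finds the tree tree S tree => three finds finds tree tree finds the tree tree tree tree

S => D S tree   [S ::= D S tree]
D S tree => three S S tree   [D ::= three S]
three S S tree => three D S tree S tree   [S ::= D S tree]
three D S tree S tree => three B finds the S tree S tree   [D ::= B finds the]
three B finds the S tree S tree => three B tree finds the S tree S tree   [B ::= B tree]
three B tree finds the S tree S tree => three finds S tree finds the S tree S tree   [B ::= finds S]
three finds S tree finds the S tree S tree => three finds B tree finds the S tree S tree   [S ::= B]
three finds B tree finds the S tree S tree => three finds B tree tree finds the S tree S tree   [B ::= B tree]
three finds B tree tree finds the S tree S tree => three finds finds tree tree finds the S tree S tree   [B ::= finds]
three finds finds tree tree finds the S tree S tree => three finds finds tree tree finds the tree tree S tree   [S ::= tree]
three finds finds tree tree finds the tree tree S tree => three finds finds tree tree finds the tree tree tree tree   [S ::= tree]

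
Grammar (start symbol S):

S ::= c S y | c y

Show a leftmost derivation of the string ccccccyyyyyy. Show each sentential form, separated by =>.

S => cSy   [S ::= c S y]
cSy => ccSyy   [S ::= c S y]
ccSyy => cccSyyy   [S ::= c S y]
cccSyyy => ccccSyyyy   [S ::= c S y]
ccccSyyyy => cccccSyyyyy   [S ::= c S y]
cccccSyyyyy => ccccccyyyyyy   [S ::= c y]

S=>cSy=>ccSyy=>cccSyyy=>ccccSyyyy=>cccccSyyyyy=>ccccccyyyyyy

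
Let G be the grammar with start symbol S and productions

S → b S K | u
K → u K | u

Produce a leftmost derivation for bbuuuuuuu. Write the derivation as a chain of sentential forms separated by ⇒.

S ⇒ bSK ⇒ bbSKK ⇒ bbuKK ⇒ bbuuKK ⇒ bbuuuKK ⇒ bbuuuuKK ⇒ bbuuuuuK ⇒ bbuuuuuuK ⇒ bbuuuuuuu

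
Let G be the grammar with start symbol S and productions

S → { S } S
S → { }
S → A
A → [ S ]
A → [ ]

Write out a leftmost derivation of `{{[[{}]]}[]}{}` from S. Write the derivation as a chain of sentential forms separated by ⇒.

S ⇒ {S}S ⇒ {{S}S}S ⇒ {{A}S}S ⇒ {{[S]}S}S ⇒ {{[A]}S}S ⇒ {{[[S]]}S}S ⇒ {{[[{}]]}S}S ⇒ {{[[{}]]}A}S ⇒ {{[[{}]]}[]}S ⇒ {{[[{}]]}[]}{}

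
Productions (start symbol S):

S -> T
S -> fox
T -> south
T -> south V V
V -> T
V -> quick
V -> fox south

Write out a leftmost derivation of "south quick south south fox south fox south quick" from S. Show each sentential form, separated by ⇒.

S ⇒ T ⇒ south V V ⇒ south quick V ⇒ south quick T ⇒ south quick south V V ⇒ south quick south T V ⇒ south quick south south V V V ⇒ south quick south south fox south V V ⇒ south quick south south fox south fox south V ⇒ south quick south south fox south fox south quick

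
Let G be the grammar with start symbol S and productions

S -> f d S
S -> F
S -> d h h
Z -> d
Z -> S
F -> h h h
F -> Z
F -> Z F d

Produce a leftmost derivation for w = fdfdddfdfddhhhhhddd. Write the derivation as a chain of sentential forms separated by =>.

S => fdS => fdfdS => fdfdF => fdfdZFd => fdfddFd => fdfddZFdd => fdfdddFdd => fdfdddZFddd => fdfdddSFddd => fdfdddfdSFddd => fdfdddfdfdSFddd => fdfdddfdfddhhFddd => fdfdddfdfddhhhhhddd

S => fdS   [S -> f d S]
fdS => fdfdS   [S -> f d S]
fdfdS => fdfdF   [S -> F]
fdfdF => fdfdZFd   [F -> Z F d]
fdfdZFd => fdfddFd   [Z -> d]
fdfddFd => fdfddZFdd   [F -> Z F d]
fdfddZFdd => fdfdddFdd   [Z -> d]
fdfdddFdd => fdfdddZFddd   [F -> Z F d]
fdfdddZFddd => fdfdddSFddd   [Z -> S]
fdfdddSFddd => fdfdddfdSFddd   [S -> f d S]
fdfdddfdSFddd => fdfdddfdfdSFddd   [S -> f d S]
fdfdddfdfdSFddd => fdfdddfdfddhhFddd   [S -> d h h]
fdfdddfdfddhhFddd => fdfdddfdfddhhhhhddd   [F -> h h h]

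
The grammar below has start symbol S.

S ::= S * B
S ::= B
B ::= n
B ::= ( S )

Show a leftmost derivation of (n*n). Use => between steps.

S => B => (S) => (S*B) => (B*B) => (n*B) => (n*n)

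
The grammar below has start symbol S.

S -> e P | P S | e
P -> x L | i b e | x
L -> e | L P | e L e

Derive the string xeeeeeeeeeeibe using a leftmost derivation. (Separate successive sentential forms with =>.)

S=>PS=>xLS=>xeLeS=>xeeLeeS=>xeeeLeeeS=>xeeeeLeeeeS=>xeeeeeeeeeS=>xeeeeeeeeeeP=>xeeeeeeeeeeibe

S => PS   [S -> P S]
PS => xLS   [P -> x L]
xLS => xeLeS   [L -> e L e]
xeLeS => xeeLeeS   [L -> e L e]
xeeLeeS => xeeeLeeeS   [L -> e L e]
xeeeLeeeS => xeeeeLeeeeS   [L -> e L e]
xeeeeLeeeeS => xeeeeeeeeeS   [L -> e]
xeeeeeeeeeS => xeeeeeeeeeeP   [S -> e P]
xeeeeeeeeeeP => xeeeeeeeeeeibe   [P -> i b e]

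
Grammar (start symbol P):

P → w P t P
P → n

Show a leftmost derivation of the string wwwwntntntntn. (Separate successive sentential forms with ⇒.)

P ⇒ wPtP ⇒ wwPtPtP ⇒ wwwPtPtPtP ⇒ wwwwPtPtPtPtP ⇒ wwwwntPtPtPtP ⇒ wwwwntntPtPtP ⇒ wwwwntntntPtP ⇒ wwwwntntntntP ⇒ wwwwntntntntn

P ⇒ wPtP   [P → w P t P]
wPtP ⇒ wwPtPtP   [P → w P t P]
wwPtPtP ⇒ wwwPtPtPtP   [P → w P t P]
wwwPtPtPtP ⇒ wwwwPtPtPtPtP   [P → w P t P]
wwwwPtPtPtPtP ⇒ wwwwntPtPtPtP   [P → n]
wwwwntPtPtPtP ⇒ wwwwntntPtPtP   [P → n]
wwwwntntPtPtP ⇒ wwwwntntntPtP   [P → n]
wwwwntntntPtP ⇒ wwwwntntntntP   [P → n]
wwwwntntntntP ⇒ wwwwntntntntn   [P → n]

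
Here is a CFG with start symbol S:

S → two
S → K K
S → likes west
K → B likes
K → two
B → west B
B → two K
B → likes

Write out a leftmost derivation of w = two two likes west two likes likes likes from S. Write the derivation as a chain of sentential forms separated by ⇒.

S ⇒ K K ⇒ B likes K ⇒ two K likes K ⇒ two two likes K ⇒ two two likes B likes ⇒ two two likes west B likes ⇒ two two likes west two K likes ⇒ two two likes west two B likes likes ⇒ two two likes west two likes likes likes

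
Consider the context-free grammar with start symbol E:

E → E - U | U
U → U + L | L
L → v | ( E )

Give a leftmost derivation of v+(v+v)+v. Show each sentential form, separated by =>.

E => U => U+L => U+L+L => L+L+L => v+L+L => v+(E)+L => v+(U)+L => v+(U+L)+L => v+(L+L)+L => v+(v+L)+L => v+(v+v)+L => v+(v+v)+v

E => U   [E → U]
U => U+L   [U → U + L]
U+L => U+L+L   [U → U + L]
U+L+L => L+L+L   [U → L]
L+L+L => v+L+L   [L → v]
v+L+L => v+(E)+L   [L → ( E )]
v+(E)+L => v+(U)+L   [E → U]
v+(U)+L => v+(U+L)+L   [U → U + L]
v+(U+L)+L => v+(L+L)+L   [U → L]
v+(L+L)+L => v+(v+L)+L   [L → v]
v+(v+L)+L => v+(v+v)+L   [L → v]
v+(v+v)+L => v+(v+v)+v   [L → v]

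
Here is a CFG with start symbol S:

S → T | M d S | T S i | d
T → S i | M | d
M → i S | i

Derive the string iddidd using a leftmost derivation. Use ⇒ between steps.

S ⇒ MdS ⇒ iSdS ⇒ iTSidS ⇒ idSidS ⇒ iddidS ⇒ iddidd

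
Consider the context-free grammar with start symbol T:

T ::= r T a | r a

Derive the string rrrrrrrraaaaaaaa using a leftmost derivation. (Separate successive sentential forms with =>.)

T => rTa   [T ::= r T a]
rTa => rrTaa   [T ::= r T a]
rrTaa => rrrTaaa   [T ::= r T a]
rrrTaaa => rrrrTaaaa   [T ::= r T a]
rrrrTaaaa => rrrrrTaaaaa   [T ::= r T a]
rrrrrTaaaaa => rrrrrrTaaaaaa   [T ::= r T a]
rrrrrrTaaaaaa => rrrrrrrTaaaaaaa   [T ::= r T a]
rrrrrrrTaaaaaaa => rrrrrrrraaaaaaaa   [T ::= r a]

T=>rTa=>rrTaa=>rrrTaaa=>rrrrTaaaa=>rrrrrTaaaaa=>rrrrrrTaaaaaa=>rrrrrrrTaaaaaaa=>rrrrrrrraaaaaaaa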